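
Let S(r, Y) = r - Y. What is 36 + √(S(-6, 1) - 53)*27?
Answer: 36 + 54*I*√15 ≈ 36.0 + 209.14*I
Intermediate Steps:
36 + √(S(-6, 1) - 53)*27 = 36 + √((-6 - 1*1) - 53)*27 = 36 + √((-6 - 1) - 53)*27 = 36 + √(-7 - 53)*27 = 36 + √(-60)*27 = 36 + (2*I*√15)*27 = 36 + 54*I*√15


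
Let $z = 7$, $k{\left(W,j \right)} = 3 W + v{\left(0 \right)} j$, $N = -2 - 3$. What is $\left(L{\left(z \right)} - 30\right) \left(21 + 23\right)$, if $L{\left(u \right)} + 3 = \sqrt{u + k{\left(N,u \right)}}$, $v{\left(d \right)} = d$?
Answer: $-1452 + 88 i \sqrt{2} \approx -1452.0 + 124.45 i$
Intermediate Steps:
$N = -5$ ($N = -2 - 3 = -5$)
$k{\left(W,j \right)} = 3 W$ ($k{\left(W,j \right)} = 3 W + 0 j = 3 W + 0 = 3 W$)
$L{\left(u \right)} = -3 + \sqrt{-15 + u}$ ($L{\left(u \right)} = -3 + \sqrt{u + 3 \left(-5\right)} = -3 + \sqrt{u - 15} = -3 + \sqrt{-15 + u}$)
$\left(L{\left(z \right)} - 30\right) \left(21 + 23\right) = \left(\left(-3 + \sqrt{-15 + 7}\right) - 30\right) \left(21 + 23\right) = \left(\left(-3 + \sqrt{-8}\right) - 30\right) 44 = \left(\left(-3 + 2 i \sqrt{2}\right) - 30\right) 44 = \left(-33 + 2 i \sqrt{2}\right) 44 = -1452 + 88 i \sqrt{2}$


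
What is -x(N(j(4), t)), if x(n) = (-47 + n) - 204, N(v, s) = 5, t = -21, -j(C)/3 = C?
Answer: 246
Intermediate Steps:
j(C) = -3*C
x(n) = -251 + n
-x(N(j(4), t)) = -(-251 + 5) = -1*(-246) = 246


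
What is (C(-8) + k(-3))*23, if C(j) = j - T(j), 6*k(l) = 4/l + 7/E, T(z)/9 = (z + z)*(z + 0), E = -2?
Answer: -961147/36 ≈ -26699.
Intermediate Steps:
T(z) = 18*z² (T(z) = 9*((z + z)*(z + 0)) = 9*((2*z)*z) = 9*(2*z²) = 18*z²)
k(l) = -7/12 + 2/(3*l) (k(l) = (4/l + 7/(-2))/6 = (4/l + 7*(-½))/6 = (4/l - 7/2)/6 = (-7/2 + 4/l)/6 = -7/12 + 2/(3*l))
C(j) = j - 18*j²
(C(-8) + k(-3))*23 = (-8*(1 - 18*(-8)) + (1/12)*(8 - 7*(-3))/(-3))*23 = (-8*(1 + 144) + (1/12)*(-⅓)*(8 + 21))*23 = (-8*145 + (1/12)*(-⅓)*29)*23 = (-1160 - 29/36)*23 = -41789/36*23 = -961147/36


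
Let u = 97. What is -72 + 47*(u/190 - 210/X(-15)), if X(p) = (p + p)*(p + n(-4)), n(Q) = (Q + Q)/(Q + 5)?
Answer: -272293/4370 ≈ -62.310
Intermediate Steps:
n(Q) = 2*Q/(5 + Q) (n(Q) = (2*Q)/(5 + Q) = 2*Q/(5 + Q))
X(p) = 2*p*(-8 + p) (X(p) = (p + p)*(p + 2*(-4)/(5 - 4)) = (2*p)*(p + 2*(-4)/1) = (2*p)*(p + 2*(-4)*1) = (2*p)*(p - 8) = (2*p)*(-8 + p) = 2*p*(-8 + p))
-72 + 47*(u/190 - 210/X(-15)) = -72 + 47*(97/190 - 210*(-1/(30*(-8 - 15)))) = -72 + 47*(97*(1/190) - 210/(2*(-15)*(-23))) = -72 + 47*(97/190 - 210/690) = -72 + 47*(97/190 - 210*1/690) = -72 + 47*(97/190 - 7/23) = -72 + 47*(901/4370) = -72 + 42347/4370 = -272293/4370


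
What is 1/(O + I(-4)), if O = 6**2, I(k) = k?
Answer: 1/32 ≈ 0.031250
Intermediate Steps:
O = 36
1/(O + I(-4)) = 1/(36 - 4) = 1/32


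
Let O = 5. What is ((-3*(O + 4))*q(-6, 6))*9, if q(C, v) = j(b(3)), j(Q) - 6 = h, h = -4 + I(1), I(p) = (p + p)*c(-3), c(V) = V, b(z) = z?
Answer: 972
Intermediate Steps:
I(p) = -6*p (I(p) = (p + p)*(-3) = (2*p)*(-3) = -6*p)
h = -10 (h = -4 - 6*1 = -4 - 6 = -10)
j(Q) = -4 (j(Q) = 6 - 10 = -4)
q(C, v) = -4
((-3*(O + 4))*q(-6, 6))*9 = (-3*(5 + 4)*(-4))*9 = (-3*9*(-4))*9 = -27*(-4)*9 = 108*9 = 972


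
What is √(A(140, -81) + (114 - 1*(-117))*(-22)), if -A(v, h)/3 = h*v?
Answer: √28938 ≈ 170.11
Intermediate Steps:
A(v, h) = -3*h*v
√(A(140, -81) + (114 - 1*(-117))*(-22)) = √(-3*(-81)*140 + (114 - 1*(-117))*(-22)) = √(34020 + (114 + 117)*(-22)) = √(34020 + 231*(-22)) = √(34020 - 5082) = √28938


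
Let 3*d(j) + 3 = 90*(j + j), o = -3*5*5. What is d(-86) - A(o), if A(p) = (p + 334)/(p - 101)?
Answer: -908077/176 ≈ -5159.5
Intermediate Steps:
o = -75 (o = -15*5 = -75)
A(p) = (334 + p)/(-101 + p)
d(j) = -1 + 60*j (d(j) = -1 + (90*(j + j))/3 = -1 + (90*(2*j))/3 = -1 + (180*j)/3 = -1 + 60*j)
d(-86) - A(o) = (-1 + 60*(-86)) - (334 - 75)/(-101 - 75) = (-1 - 5160) - 259/(-176) = -5161 - (-1)*259/176 = -5161 - 1*(-259/176) = -5161 + 259/176 = -908077/176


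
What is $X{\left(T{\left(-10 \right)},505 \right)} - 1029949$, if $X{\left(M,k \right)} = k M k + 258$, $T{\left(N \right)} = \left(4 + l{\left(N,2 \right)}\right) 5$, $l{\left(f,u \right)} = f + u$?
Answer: $-6130191$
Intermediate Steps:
$T{\left(N \right)} = 30 + 5 N$ ($T{\left(N \right)} = \left(4 + \left(N + 2\right)\right) 5 = \left(4 + \left(2 + N\right)\right) 5 = \left(6 + N\right) 5 = 30 + 5 N$)
$X{\left(M,k \right)} = 258 + M k^{2}$ ($X{\left(M,k \right)} = M k k + 258 = M k^{2} + 258 = 258 + M k^{2}$)
$X{\left(T{\left(-10 \right)},505 \right)} - 1029949 = \left(258 + \left(30 + 5 \left(-10\right)\right) 505^{2}\right) - 1029949 = \left(258 + \left(30 - 50\right) 255025\right) - 1029949 = \left(258 - 5100500\right) - 1029949 = -5100242 - 1029949 = -6130191$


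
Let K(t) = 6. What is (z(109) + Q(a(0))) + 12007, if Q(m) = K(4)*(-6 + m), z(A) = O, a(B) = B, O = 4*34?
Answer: 12107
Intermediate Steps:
O = 136
z(A) = 136
Q(m) = -36 + 6*m (Q(m) = 6*(-6 + m) = -36 + 6*m)
(z(109) + Q(a(0))) + 12007 = (136 + (-36 + 6*0)) + 12007 = (136 + (-36 + 0)) + 12007 = (136 - 36) + 12007 = 100 + 12007 = 12107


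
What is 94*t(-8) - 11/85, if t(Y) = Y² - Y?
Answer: 575269/85 ≈ 6767.9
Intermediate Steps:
94*t(-8) - 11/85 = 94*(-8*(-1 - 8)) - 11/85 = 94*(-8*(-9)) - 11*1/85 = 94*72 - 11/85 = 6768 - 11/85 = 575269/85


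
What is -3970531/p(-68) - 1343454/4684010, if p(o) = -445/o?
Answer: -126466506767011/208438445 ≈ -6.0673e+5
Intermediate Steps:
-3970531/p(-68) - 1343454/4684010 = -3970531/((-445/(-68))) - 1343454/4684010 = -3970531/((-445*(-1/68))) - 1343454*1/4684010 = -3970531/445/68 - 671727/2342005 = -3970531*68/445 - 671727/2342005 = -269996108/445 - 671727/2342005 = -126466506767011/208438445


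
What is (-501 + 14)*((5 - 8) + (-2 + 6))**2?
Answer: -487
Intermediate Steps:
(-501 + 14)*((5 - 8) + (-2 + 6))**2 = -487*(-3 + 4)**2 = -487*1**2 = -487*1 = -487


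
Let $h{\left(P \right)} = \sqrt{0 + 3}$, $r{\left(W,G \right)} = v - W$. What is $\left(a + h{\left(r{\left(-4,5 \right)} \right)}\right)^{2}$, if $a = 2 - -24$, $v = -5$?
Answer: $\left(26 + \sqrt{3}\right)^{2} \approx 769.07$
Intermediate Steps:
$a = 26$ ($a = 2 + 24 = 26$)
$r{\left(W,G \right)} = -5 - W$
$h{\left(P \right)} = \sqrt{3}$
$\left(a + h{\left(r{\left(-4,5 \right)} \right)}\right)^{2} = \left(26 + \sqrt{3}\right)^{2}$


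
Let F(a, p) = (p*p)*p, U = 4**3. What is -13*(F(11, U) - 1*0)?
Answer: -3407872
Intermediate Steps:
U = 64
F(a, p) = p**3 (F(a, p) = p**2*p = p**3)
-13*(F(11, U) - 1*0) = -13*(64**3 - 1*0) = -13*(262144 + 0) = -13*262144 = -3407872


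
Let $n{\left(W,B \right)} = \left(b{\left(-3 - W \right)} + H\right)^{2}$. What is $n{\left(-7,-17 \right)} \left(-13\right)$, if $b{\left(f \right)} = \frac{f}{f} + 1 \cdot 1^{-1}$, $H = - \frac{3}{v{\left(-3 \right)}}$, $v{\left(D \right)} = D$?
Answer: $-117$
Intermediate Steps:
$H = 1$ ($H = - \frac{3}{-3} = \left(-3\right) \left(- \frac{1}{3}\right) = 1$)
$b{\left(f \right)} = 2$ ($b{\left(f \right)} = 1 + 1 \cdot 1 = 1 + 1 = 2$)
$n{\left(W,B \right)} = 9$ ($n{\left(W,B \right)} = \left(2 + 1\right)^{2} = 3^{2} = 9$)
$n{\left(-7,-17 \right)} \left(-13\right) = 9 \left(-13\right) = -117$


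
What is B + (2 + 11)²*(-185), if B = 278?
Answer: -30987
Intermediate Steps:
B + (2 + 11)²*(-185) = 278 + (2 + 11)²*(-185) = 278 + 13²*(-185) = 278 + 169*(-185) = 278 - 31265 = -30987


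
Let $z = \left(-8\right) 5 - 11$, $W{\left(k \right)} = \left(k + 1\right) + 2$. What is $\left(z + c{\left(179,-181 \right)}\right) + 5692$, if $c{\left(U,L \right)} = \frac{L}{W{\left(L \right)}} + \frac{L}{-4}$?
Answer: $\frac{2024667}{356} \approx 5687.3$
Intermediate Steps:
$W{\left(k \right)} = 3 + k$ ($W{\left(k \right)} = \left(1 + k\right) + 2 = 3 + k$)
$z = -51$ ($z = -40 + \left(-30 + 19\right) = -40 - 11 = -51$)
$c{\left(U,L \right)} = - \frac{L}{4} + \frac{L}{3 + L}$ ($c{\left(U,L \right)} = \frac{L}{3 + L} + \frac{L}{-4} = \frac{L}{3 + L} + L \left(- \frac{1}{4}\right) = \frac{L}{3 + L} - \frac{L}{4} = - \frac{L}{4} + \frac{L}{3 + L}$)
$\left(z + c{\left(179,-181 \right)}\right) + 5692 = \left(-51 + \frac{1}{4} \left(-181\right) \frac{1}{3 - 181} \left(1 - -181\right)\right) + 5692 = \left(-51 + \frac{1}{4} \left(-181\right) \frac{1}{-178} \left(1 + 181\right)\right) + 5692 = \left(-51 + \frac{1}{4} \left(-181\right) \left(- \frac{1}{178}\right) 182\right) + 5692 = \left(-51 + \frac{16471}{356}\right) + 5692 = - \frac{1685}{356} + 5692 = \frac{2024667}{356}$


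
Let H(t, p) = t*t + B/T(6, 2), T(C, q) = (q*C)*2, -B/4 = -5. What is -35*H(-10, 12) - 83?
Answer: -21673/6 ≈ -3612.2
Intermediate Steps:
B = 20 (B = -4*(-5) = 20)
T(C, q) = 2*C*q (T(C, q) = (C*q)*2 = 2*C*q)
H(t, p) = ⅚ + t² (H(t, p) = t*t + 20/((2*6*2)) = t² + 20/24 = t² + 20*(1/24) = t² + ⅚ = ⅚ + t²)
-35*H(-10, 12) - 83 = -35*(⅚ + (-10)²) - 83 = -35*(⅚ + 100) - 83 = -35*605/6 - 83 = -21175/6 - 83 = -21673/6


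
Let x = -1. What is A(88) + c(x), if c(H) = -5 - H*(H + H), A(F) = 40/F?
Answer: -72/11 ≈ -6.5455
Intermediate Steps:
c(H) = -5 - 2*H² (c(H) = -5 - H*2*H = -5 - 2*H²)
A(88) + c(x) = 40/88 + (-5 - 2*(-1)²) = 40*(1/88) + (-5 - 2*1) = 5/11 + (-5 - 2) = 5/11 - 7 = -72/11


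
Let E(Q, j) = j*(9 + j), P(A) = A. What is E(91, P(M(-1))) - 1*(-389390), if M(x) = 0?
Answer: 389390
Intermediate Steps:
E(91, P(M(-1))) - 1*(-389390) = 0*(9 + 0) - 1*(-389390) = 0*9 + 389390 = 0 + 389390 = 389390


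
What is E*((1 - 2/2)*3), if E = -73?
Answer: 0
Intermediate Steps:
E*((1 - 2/2)*3) = -73*(1 - 2/2)*3 = -73*(1 - 2*½)*3 = -73*(1 - 1)*3 = -0*3 = -73*0 = 0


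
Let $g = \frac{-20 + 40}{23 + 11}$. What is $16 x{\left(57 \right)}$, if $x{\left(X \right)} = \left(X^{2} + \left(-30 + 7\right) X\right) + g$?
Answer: $\frac{527296}{17} \approx 31017.0$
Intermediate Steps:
$g = \frac{10}{17}$ ($g = \frac{20}{34} = 20 \cdot \frac{1}{34} = \frac{10}{17} \approx 0.58823$)
$x{\left(X \right)} = \frac{10}{17} + X^{2} - 23 X$ ($x{\left(X \right)} = \left(X^{2} + \left(-30 + 7\right) X\right) + \frac{10}{17} = \left(X^{2} - 23 X\right) + \frac{10}{17} = \frac{10}{17} + X^{2} - 23 X$)
$16 x{\left(57 \right)} = 16 \left(\frac{10}{17} + 57^{2} - 1311\right) = 16 \left(\frac{10}{17} + 3249 - 1311\right) = 16 \cdot \frac{32956}{17} = \frac{527296}{17}$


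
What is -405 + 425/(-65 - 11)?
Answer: -31205/76 ≈ -410.59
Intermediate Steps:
-405 + 425/(-65 - 11) = -405 + 425/(-76) = -405 + 425*(-1/76) = -405 - 425/76 = -31205/76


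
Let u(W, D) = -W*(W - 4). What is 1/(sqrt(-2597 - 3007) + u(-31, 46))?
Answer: -1085/1182829 - 2*I*sqrt(1401)/1182829 ≈ -0.00091729 - 6.3289e-5*I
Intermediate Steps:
u(W, D) = -W*(-4 + W)
1/(sqrt(-2597 - 3007) + u(-31, 46)) = 1/(sqrt(-2597 - 3007) - 31*(4 - 1*(-31))) = 1/(sqrt(-5604) - 31*(4 + 31)) = 1/(2*I*sqrt(1401) - 31*35) = 1/(2*I*sqrt(1401) - 1085) = 1/(-1085 + 2*I*sqrt(1401))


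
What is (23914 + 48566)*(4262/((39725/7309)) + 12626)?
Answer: 7722291840768/7945 ≈ 9.7197e+8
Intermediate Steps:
(23914 + 48566)*(4262/((39725/7309)) + 12626) = 72480*(4262/((39725*(1/7309))) + 12626) = 72480*(4262/(39725/7309) + 12626) = 72480*(4262*(7309/39725) + 12626) = 72480*(31150958/39725 + 12626) = 72480*(532718808/39725) = 7722291840768/7945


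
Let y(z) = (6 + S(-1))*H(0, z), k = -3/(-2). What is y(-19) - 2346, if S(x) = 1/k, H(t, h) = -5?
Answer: -7138/3 ≈ -2379.3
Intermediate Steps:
k = 3/2 (k = -3*(-½) = 3/2 ≈ 1.5000)
S(x) = ⅔ (S(x) = 1/(3/2) = ⅔)
y(z) = -100/3 (y(z) = (6 + ⅔)*(-5) = (20/3)*(-5) = -100/3)
y(-19) - 2346 = -100/3 - 2346 = -7138/3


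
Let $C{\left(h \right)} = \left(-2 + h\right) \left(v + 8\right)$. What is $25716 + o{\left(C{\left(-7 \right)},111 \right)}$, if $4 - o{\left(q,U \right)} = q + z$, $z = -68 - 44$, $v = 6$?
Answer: $25958$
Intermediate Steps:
$C{\left(h \right)} = -28 + 14 h$ ($C{\left(h \right)} = \left(-2 + h\right) \left(6 + 8\right) = \left(-2 + h\right) 14 = -28 + 14 h$)
$z = -112$ ($z = -68 - 44 = -112$)
$o{\left(q,U \right)} = 116 - q$ ($o{\left(q,U \right)} = 4 - \left(q - 112\right) = 4 - \left(-112 + q\right) = 116 - q$)
$25716 + o{\left(C{\left(-7 \right)},111 \right)} = 25716 + \left(116 - \left(-28 + 14 \left(-7\right)\right)\right) = 25716 + \left(116 - \left(-28 - 98\right)\right) = 25716 + \left(116 - -126\right) = 25716 + \left(116 + 126\right) = 25716 + 242 = 25958$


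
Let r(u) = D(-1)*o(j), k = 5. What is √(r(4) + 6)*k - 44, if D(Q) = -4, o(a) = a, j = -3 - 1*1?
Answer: -44 + 5*√22 ≈ -20.548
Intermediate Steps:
j = -4 (j = -3 - 1 = -4)
r(u) = 16 (r(u) = -4*(-4) = 16)
√(r(4) + 6)*k - 44 = √(16 + 6)*5 - 44 = √22*5 - 44 = 5*√22 - 44 = -44 + 5*√22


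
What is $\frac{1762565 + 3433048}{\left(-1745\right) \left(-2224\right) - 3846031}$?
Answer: $\frac{5195613}{34849} \approx 149.09$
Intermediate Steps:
$\frac{1762565 + 3433048}{\left(-1745\right) \left(-2224\right) - 3846031} = \frac{5195613}{3880880 - 3846031} = \frac{5195613}{34849}$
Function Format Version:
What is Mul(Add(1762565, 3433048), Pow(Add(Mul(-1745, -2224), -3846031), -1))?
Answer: Rational(5195613, 34849) ≈ 149.09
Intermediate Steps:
Mul(Add(1762565, 3433048), Pow(Add(Mul(-1745, -2224), -3846031), -1)) = Mul(5195613, Pow(Add(3880880, -3846031), -1)) = Mul(5195613, Pow(34849, -1)) = Mul(5195613, Rational(1, 34849)) = Rational(5195613, 34849)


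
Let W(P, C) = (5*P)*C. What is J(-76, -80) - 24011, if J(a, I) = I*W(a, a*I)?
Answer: 184807989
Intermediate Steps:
W(P, C) = 5*C*P
J(a, I) = 5*I**2*a**2 (J(a, I) = I*(5*(a*I)*a) = I*(5*(I*a)*a) = I*(5*I*a**2) = 5*I**2*a**2)
J(-76, -80) - 24011 = 5*(-80)**2*(-76)**2 - 24011 = 5*6400*5776 - 24011 = 184832000 - 24011 = 184807989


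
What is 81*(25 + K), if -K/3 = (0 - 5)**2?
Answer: -4050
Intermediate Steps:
K = -75 (K = -3*(0 - 5)**2 = -3*(-5)**2 = -3*25 = -75)
81*(25 + K) = 81*(25 - 75) = 81*(-50) = -4050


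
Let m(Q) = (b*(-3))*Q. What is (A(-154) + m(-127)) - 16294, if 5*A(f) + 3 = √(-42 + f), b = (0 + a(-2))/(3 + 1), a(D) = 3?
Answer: -320177/20 + 14*I/5 ≈ -16009.0 + 2.8*I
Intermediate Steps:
b = ¾ (b = (0 + 3)/(3 + 1) = 3/4 = 3*(¼) = ¾ ≈ 0.75000)
A(f) = -⅗ + √(-42 + f)/5
m(Q) = -9*Q/4 (m(Q) = ((¾)*(-3))*Q = -9*Q/4)
(A(-154) + m(-127)) - 16294 = ((-⅗ + √(-42 - 154)/5) - 9/4*(-127)) - 16294 = ((-⅗ + √(-196)/5) + 1143/4) - 16294 = ((-⅗ + (14*I)/5) + 1143/4) - 16294 = ((-⅗ + 14*I/5) + 1143/4) - 16294 = (5703/20 + 14*I/5) - 16294 = -320177/20 + 14*I/5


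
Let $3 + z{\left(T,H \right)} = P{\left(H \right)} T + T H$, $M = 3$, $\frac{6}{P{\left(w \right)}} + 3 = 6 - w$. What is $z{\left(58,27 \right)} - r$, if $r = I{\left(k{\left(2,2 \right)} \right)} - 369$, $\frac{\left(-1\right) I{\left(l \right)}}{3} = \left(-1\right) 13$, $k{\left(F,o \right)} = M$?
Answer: $\frac{3757}{2} \approx 1878.5$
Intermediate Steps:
$P{\left(w \right)} = \frac{6}{3 - w}$ ($P{\left(w \right)} = \frac{6}{-3 - \left(-6 + w\right)} = \frac{6}{3 - w}$)
$k{\left(F,o \right)} = 3$
$I{\left(l \right)} = 39$ ($I{\left(l \right)} = - 3 \left(\left(-1\right) 13\right) = \left(-3\right) \left(-13\right) = 39$)
$r = -330$ ($r = 39 - 369 = -330$)
$z{\left(T,H \right)} = -3 + H T - \frac{6 T}{-3 + H}$ ($z{\left(T,H \right)} = -3 + \left(- \frac{6}{-3 + H} T + T H\right) = -3 + \left(- \frac{6 T}{-3 + H} + H T\right) = -3 + \left(H T - \frac{6 T}{-3 + H}\right) = -3 + H T - \frac{6 T}{-3 + H}$)
$z{\left(58,27 \right)} - r = \frac{\left(-6\right) 58 + \left(-3 + 27\right) \left(-3 + 27 \cdot 58\right)}{-3 + 27} - -330 = \frac{-348 + 24 \left(-3 + 1566\right)}{24} + 330 = \frac{-348 + 24 \cdot 1563}{24} + 330 = \frac{-348 + 37512}{24} + 330 = \frac{1}{24} \cdot 37164 + 330 = \frac{3097}{2} + 330 = \frac{3757}{2}$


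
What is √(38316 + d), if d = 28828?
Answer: 2*√16786 ≈ 259.12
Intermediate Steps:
√(38316 + d) = √(38316 + 28828) = √67144 = 2*√16786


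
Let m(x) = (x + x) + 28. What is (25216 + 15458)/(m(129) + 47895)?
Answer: 40674/48181 ≈ 0.84419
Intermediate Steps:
m(x) = 28 + 2*x (m(x) = 2*x + 28 = 28 + 2*x)
(25216 + 15458)/(m(129) + 47895) = (25216 + 15458)/((28 + 2*129) + 47895) = 40674/((28 + 258) + 47895) = 40674/(286 + 47895) = 40674/48181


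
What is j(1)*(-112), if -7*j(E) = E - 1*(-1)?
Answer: 32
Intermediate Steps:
j(E) = -⅐ - E/7 (j(E) = -(E - 1*(-1))/7 = -(E + 1)/7 = -(1 + E)/7 = -⅐ - E/7)
j(1)*(-112) = (-⅐ - ⅐*1)*(-112) = (-⅐ - ⅐)*(-112) = -2/7*(-112) = 32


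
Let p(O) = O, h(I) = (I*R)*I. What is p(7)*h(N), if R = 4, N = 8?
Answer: 1792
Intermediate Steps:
h(I) = 4*I² (h(I) = (I*4)*I = (4*I)*I = 4*I²)
p(7)*h(N) = 7*(4*8²) = 7*(4*64) = 7*256 = 1792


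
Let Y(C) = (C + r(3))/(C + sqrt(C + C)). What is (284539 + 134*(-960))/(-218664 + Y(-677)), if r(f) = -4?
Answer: -5223430421396675/7326352002567531 - 35389073*I*sqrt(1354)/7326352002567531 ≈ -0.71297 - 1.7774e-7*I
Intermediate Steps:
Y(C) = (-4 + C)/(C + sqrt(2)*sqrt(C)) (Y(C) = (C - 4)/(C + sqrt(C + C)) = (-4 + C)/(C + sqrt(2*C)) = (-4 + C)/(C + sqrt(2)*sqrt(C)))
(284539 + 134*(-960))/(-218664 + Y(-677)) = (284539 + 134*(-960))/(-218664 + (-4 - 677)/(-677 + sqrt(2)*sqrt(-677))) = (284539 - 128640)/(-218664 - 681/(-677 + sqrt(2)*(I*sqrt(677)))) = 155899/(-218664 - 681/(-677 + I*sqrt(1354)))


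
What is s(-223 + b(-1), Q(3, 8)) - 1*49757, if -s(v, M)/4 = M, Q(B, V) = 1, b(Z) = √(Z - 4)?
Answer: -49761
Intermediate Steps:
b(Z) = √(-4 + Z)
s(v, M) = -4*M
s(-223 + b(-1), Q(3, 8)) - 1*49757 = -4*1 - 1*49757 = -4 - 49757 = -49761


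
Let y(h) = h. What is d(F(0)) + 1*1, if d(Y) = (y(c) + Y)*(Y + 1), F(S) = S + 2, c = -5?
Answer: -8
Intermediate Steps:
F(S) = 2 + S
d(Y) = (1 + Y)*(-5 + Y) (d(Y) = (-5 + Y)*(Y + 1) = (-5 + Y)*(1 + Y) = (1 + Y)*(-5 + Y))
d(F(0)) + 1*1 = (-5 + (2 + 0)² - 4*(2 + 0)) + 1*1 = (-5 + 2² - 4*2) + 1 = (-5 + 4 - 8) + 1 = -9 + 1 = -8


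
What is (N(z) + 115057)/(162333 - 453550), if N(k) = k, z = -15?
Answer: -115042/291217 ≈ -0.39504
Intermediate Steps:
(N(z) + 115057)/(162333 - 453550) = (-15 + 115057)/(162333 - 453550) = 115042/(-291217) = 115042*(-1/291217) = -115042/291217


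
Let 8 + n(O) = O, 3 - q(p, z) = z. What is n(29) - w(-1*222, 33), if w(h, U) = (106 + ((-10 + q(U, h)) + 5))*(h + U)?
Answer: 61635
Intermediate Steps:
q(p, z) = 3 - z
n(O) = -8 + O
w(h, U) = (104 - h)*(U + h) (w(h, U) = (106 + ((-10 + (3 - h)) + 5))*(h + U) = (106 + ((-7 - h) + 5))*(U + h) = (106 + (-2 - h))*(U + h) = (104 - h)*(U + h))
n(29) - w(-1*222, 33) = (-8 + 29) - (-(-1*222)² + 104*33 + 104*(-1*222) - 1*33*(-1*222)) = 21 - (-1*(-222)² + 3432 + 104*(-222) - 1*33*(-222)) = 21 - (-1*49284 + 3432 - 23088 + 7326) = 21 - (-49284 + 3432 - 23088 + 7326) = 21 - 1*(-61614) = 21 + 61614 = 61635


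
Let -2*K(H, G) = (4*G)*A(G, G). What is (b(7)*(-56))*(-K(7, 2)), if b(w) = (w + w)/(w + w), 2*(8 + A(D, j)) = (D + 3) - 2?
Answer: 1456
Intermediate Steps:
A(D, j) = -15/2 + D/2 (A(D, j) = -8 + ((D + 3) - 2)/2 = -8 + ((3 + D) - 2)/2 = -8 + (1 + D)/2 = -8 + (1/2 + D/2) = -15/2 + D/2)
K(H, G) = -2*G*(-15/2 + G/2) (K(H, G) = -4*G*(-15/2 + G/2)/2 = -2*G*(-15/2 + G/2))
b(w) = 1 (b(w) = (2*w)/((2*w)) = (2*w)*(1/(2*w)) = 1)
(b(7)*(-56))*(-K(7, 2)) = (1*(-56))*(-2*(15 - 1*2)) = -(-56)*2*(15 - 2) = -(-56)*2*13 = -(-56)*26 = -56*(-26) = 1456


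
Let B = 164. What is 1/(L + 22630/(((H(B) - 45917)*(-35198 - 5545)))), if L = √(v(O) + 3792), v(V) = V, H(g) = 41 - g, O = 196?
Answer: -424495287036/140323945544169423023 + 70373092048231968*√997/140323945544169423023 ≈ 0.015835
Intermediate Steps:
L = 2*√997 (L = √(196 + 3792) = √3988 = 2*√997 ≈ 63.151)
1/(L + 22630/(((H(B) - 45917)*(-35198 - 5545)))) = 1/(2*√997 + 22630/((((41 - 1*164) - 45917)*(-35198 - 5545)))) = 1/(2*√997 + 22630/((((41 - 164) - 45917)*(-40743)))) = 1/(2*√997 + 22630/(((-123 - 45917)*(-40743)))) = 1/(2*√997 + 22630/((-46040*(-40743)))) = 1/(2*√997 + 22630/1875807720) = 1/(2*√997 + 22630*(1/1875807720)) = 1/(2*√997 + 2263/187580772) = 1/(2263/187580772 + 2*√997)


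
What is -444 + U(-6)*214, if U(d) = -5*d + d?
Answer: 4692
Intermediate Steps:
U(d) = -4*d
-444 + U(-6)*214 = -444 - 4*(-6)*214 = -444 + 24*214 = -444 + 5136 = 4692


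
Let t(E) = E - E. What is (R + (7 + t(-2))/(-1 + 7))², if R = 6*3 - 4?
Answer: 8281/36 ≈ 230.03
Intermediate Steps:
t(E) = 0
R = 14 (R = 18 - 4 = 14)
(R + (7 + t(-2))/(-1 + 7))² = (14 + (7 + 0)/(-1 + 7))² = (14 + 7/6)² = (91/6)² = 8281/36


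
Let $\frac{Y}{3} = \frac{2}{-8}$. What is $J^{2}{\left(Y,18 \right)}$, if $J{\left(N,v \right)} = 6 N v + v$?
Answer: $3969$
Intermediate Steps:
$Y = - \frac{3}{4}$ ($Y = 3 \frac{2}{-8} = 3 \cdot 2 \left(- \frac{1}{8}\right) = 3 \left(- \frac{1}{4}\right) = - \frac{3}{4} \approx -0.75$)
$J{\left(N,v \right)} = v + 6 N v$ ($J{\left(N,v \right)} = 6 N v + v = v + 6 N v$)
$J^{2}{\left(Y,18 \right)} = \left(18 \left(1 + 6 \left(- \frac{3}{4}\right)\right)\right)^{2} = \left(18 \left(1 - \frac{9}{2}\right)\right)^{2} = \left(18 \left(- \frac{7}{2}\right)\right)^{2} = \left(-63\right)^{2} = 3969$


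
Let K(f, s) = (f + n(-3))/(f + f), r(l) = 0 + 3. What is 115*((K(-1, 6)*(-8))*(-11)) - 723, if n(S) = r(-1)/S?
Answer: 9397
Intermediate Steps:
r(l) = 3
n(S) = 3/S
K(f, s) = (-1 + f)/(2*f) (K(f, s) = (f + 3/(-3))/(f + f) = (f + 3*(-1/3))/((2*f)) = (f - 1)*(1/(2*f)) = (-1 + f)*(1/(2*f)) = (-1 + f)/(2*f))
115*((K(-1, 6)*(-8))*(-11)) - 723 = 115*((((1/2)*(-1 - 1)/(-1))*(-8))*(-11)) - 723 = 115*((((1/2)*(-1)*(-2))*(-8))*(-11)) - 723 = 115*((1*(-8))*(-11)) - 723 = 115*(-8*(-11)) - 723 = 115*88 - 723 = 10120 - 723 = 9397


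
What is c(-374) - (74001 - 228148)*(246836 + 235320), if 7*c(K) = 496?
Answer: 520260307020/7 ≈ 7.4323e+10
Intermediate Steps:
c(K) = 496/7 (c(K) = (1/7)*496 = 496/7)
c(-374) - (74001 - 228148)*(246836 + 235320) = 496/7 - (74001 - 228148)*(246836 + 235320) = 496/7 - (-154147)*482156 = 496/7 - 1*(-74322900932) = 496/7 + 74322900932 = 520260307020/7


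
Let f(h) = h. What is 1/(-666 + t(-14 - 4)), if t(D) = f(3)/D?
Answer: -6/3997 ≈ -0.0015011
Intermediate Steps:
t(D) = 3/D
1/(-666 + t(-14 - 4)) = 1/(-666 + 3/(-14 - 4)) = 1/(-666 + 3/(-18)) = 1/(-666 + 3*(-1/18)) = 1/(-666 - 1/6) = 1/(-3997/6) = -6/3997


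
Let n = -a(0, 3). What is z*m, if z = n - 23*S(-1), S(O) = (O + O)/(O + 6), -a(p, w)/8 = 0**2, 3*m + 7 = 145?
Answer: 2116/5 ≈ 423.20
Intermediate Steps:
m = 46 (m = -7/3 + (1/3)*145 = -7/3 + 145/3 = 46)
a(p, w) = 0 (a(p, w) = -8*0**2 = -8*0 = 0)
S(O) = 2*O/(6 + O) (S(O) = (2*O)/(6 + O) = 2*O/(6 + O))
n = 0 (n = -1*0 = 0)
z = 46/5 (z = 0 - 46*(-1)/(6 - 1) = 0 - 46*(-1)/5 = 0 - 23*(-2/5) = 0 + 46/5 = 46/5 ≈ 9.2000)
z*m = (46/5)*46 = 2116/5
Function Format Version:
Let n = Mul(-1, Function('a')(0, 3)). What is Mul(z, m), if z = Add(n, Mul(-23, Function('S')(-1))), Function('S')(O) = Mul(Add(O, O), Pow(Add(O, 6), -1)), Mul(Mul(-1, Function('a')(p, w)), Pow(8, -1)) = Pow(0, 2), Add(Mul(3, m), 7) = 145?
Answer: Rational(2116, 5) ≈ 423.20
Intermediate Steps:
m = 46 (m = Add(Rational(-7, 3), Mul(Rational(1, 3), 145)) = Add(Rational(-7, 3), Rational(145, 3)) = 46)
Function('a')(p, w) = 0 (Function('a')(p, w) = Mul(-8, Pow(0, 2)) = Mul(-8, 0) = 0)
Function('S')(O) = Mul(2, O, Pow(Add(6, O), -1)) (Function('S')(O) = Mul(Mul(2, O), Pow(Add(6, O), -1)) = Mul(2, O, Pow(Add(6, O), -1)))
n = 0 (n = Mul(-1, 0) = 0)
z = Rational(46, 5) (z = Add(0, Mul(-23, Mul(2, -1, Pow(Add(6, -1), -1)))) = Add(0, Mul(-23, Mul(2, -1, Pow(5, -1)))) = Add(0, Mul(-23, Mul(2, -1, Rational(1, 5)))) = Add(0, Mul(-23, Rational(-2, 5))) = Add(0, Rational(46, 5)) = Rational(46, 5) ≈ 9.2000)
Mul(z, m) = Mul(Rational(46, 5), 46) = Rational(2116, 5)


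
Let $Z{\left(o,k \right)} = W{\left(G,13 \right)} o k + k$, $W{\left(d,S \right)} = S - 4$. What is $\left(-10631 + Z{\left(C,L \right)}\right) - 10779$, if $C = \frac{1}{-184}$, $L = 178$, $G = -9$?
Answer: $- \frac{1954145}{92} \approx -21241.0$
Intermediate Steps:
$C = - \frac{1}{184} \approx -0.0054348$
$W{\left(d,S \right)} = -4 + S$
$Z{\left(o,k \right)} = k + 9 k o$ ($Z{\left(o,k \right)} = \left(-4 + 13\right) o k + k = 9 o k + k = 9 k o + k = k + 9 k o$)
$\left(-10631 + Z{\left(C,L \right)}\right) - 10779 = \left(-10631 + 178 \left(1 + 9 \left(- \frac{1}{184}\right)\right)\right) - 10779 = \left(-10631 + 178 \left(1 - \frac{9}{184}\right)\right) - 10779 = \left(-10631 + 178 \cdot \frac{175}{184}\right) - 10779 = \left(-10631 + \frac{15575}{92}\right) - 10779 = - \frac{962477}{92} - 10779 = - \frac{1954145}{92}$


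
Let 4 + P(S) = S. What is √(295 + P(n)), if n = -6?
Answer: √285 ≈ 16.882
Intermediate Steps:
P(S) = -4 + S
√(295 + P(n)) = √(295 + (-4 - 6)) = √(295 - 10) = √285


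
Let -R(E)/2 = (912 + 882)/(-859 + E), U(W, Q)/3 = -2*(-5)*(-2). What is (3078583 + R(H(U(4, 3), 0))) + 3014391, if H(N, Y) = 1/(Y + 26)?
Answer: 5916281810/971 ≈ 6.0930e+6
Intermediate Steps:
U(W, Q) = -60 (U(W, Q) = 3*(-2*(-5)*(-2)) = 3*(10*(-2)) = 3*(-20) = -60)
H(N, Y) = 1/(26 + Y)
R(E) = -3588/(-859 + E) (R(E) = -2*(912 + 882)/(-859 + E) = -3588/(-859 + E))
(3078583 + R(H(U(4, 3), 0))) + 3014391 = (3078583 - 3588/(-859 + 1/(26 + 0))) + 3014391 = (3078583 - 3588/(-859 + 1/26)) + 3014391 = (3078583 - 3588/(-22333/26)) + 3014391 = (3078583 - 3588*(-26/22333)) + 3014391 = (3078583 + 4056/971) + 3014391 = 2989308149/971 + 3014391 = 5916281810/971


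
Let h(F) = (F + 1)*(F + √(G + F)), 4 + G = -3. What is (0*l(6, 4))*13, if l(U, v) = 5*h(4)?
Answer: 0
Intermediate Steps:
G = -7 (G = -4 - 3 = -7)
h(F) = (1 + F)*(F + √(-7 + F)) (h(F) = (F + 1)*(F + √(-7 + F)) = (1 + F)*(F + √(-7 + F)))
l(U, v) = 100 + 25*I*√3 (l(U, v) = 5*(4 + 4² + √(-7 + 4) + 4*√(-7 + 4)) = 5*(4 + 16 + √(-3) + 4*√(-3)) = 5*(4 + 16 + I*√3 + 4*(I*√3)) = 5*(4 + 16 + I*√3 + 4*I*√3) = 5*(20 + 5*I*√3) = 100 + 25*I*√3)
(0*l(6, 4))*13 = (0*(100 + 25*I*√3))*13 = 0*13 = 0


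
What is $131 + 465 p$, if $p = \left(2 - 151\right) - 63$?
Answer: $-98449$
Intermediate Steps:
$p = -212$ ($p = -149 - 63 = -212$)
$131 + 465 p = 131 + 465 \left(-212\right) = 131 - 98580 = -98449$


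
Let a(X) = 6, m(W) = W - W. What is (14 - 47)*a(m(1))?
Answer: -198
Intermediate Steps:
m(W) = 0
(14 - 47)*a(m(1)) = (14 - 47)*6 = -33*6 = -198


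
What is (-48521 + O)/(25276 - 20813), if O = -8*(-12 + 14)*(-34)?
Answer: -47977/4463 ≈ -10.750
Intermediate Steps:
O = 544 (O = -8*2*(-34) = -16*(-34) = 544)
(-48521 + O)/(25276 - 20813) = (-48521 + 544)/(25276 - 20813) = -47977/4463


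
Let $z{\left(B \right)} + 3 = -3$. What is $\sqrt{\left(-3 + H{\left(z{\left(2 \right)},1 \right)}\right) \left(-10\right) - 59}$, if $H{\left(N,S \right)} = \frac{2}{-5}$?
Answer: $5 i \approx 5.0 i$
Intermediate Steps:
$z{\left(B \right)} = -6$ ($z{\left(B \right)} = -3 - 3 = -6$)
$H{\left(N,S \right)} = - \frac{2}{5}$ ($H{\left(N,S \right)} = 2 \left(- \frac{1}{5}\right) = - \frac{2}{5}$)
$\sqrt{\left(-3 + H{\left(z{\left(2 \right)},1 \right)}\right) \left(-10\right) - 59} = \sqrt{\left(-3 - \frac{2}{5}\right) \left(-10\right) - 59} = \sqrt{\left(- \frac{17}{5}\right) \left(-10\right) - 59} = \sqrt{34 - 59} = \sqrt{-25} = 5 i$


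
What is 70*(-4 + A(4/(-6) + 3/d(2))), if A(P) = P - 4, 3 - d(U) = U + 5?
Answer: -3955/6 ≈ -659.17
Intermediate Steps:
d(U) = -2 - U (d(U) = 3 - (U + 5) = 3 - (5 + U) = 3 + (-5 - U) = -2 - U)
A(P) = -4 + P
70*(-4 + A(4/(-6) + 3/d(2))) = 70*(-4 + (-4 + (4/(-6) + 3/(-2 - 1*2)))) = 70*(-4 + (-4 + (4*(-⅙) + 3/(-2 - 2)))) = 70*(-4 + (-4 + (-⅔ + 3/(-4)))) = 70*(-4 + (-4 + (-⅔ + 3*(-¼)))) = 70*(-4 + (-4 + (-⅔ - ¾))) = 70*(-4 + (-4 - 17/12)) = 70*(-4 - 65/12) = 70*(-113/12) = -3955/6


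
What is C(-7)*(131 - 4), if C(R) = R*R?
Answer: 6223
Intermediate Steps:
C(R) = R**2
C(-7)*(131 - 4) = (-7)**2*(131 - 4) = 49*127 = 6223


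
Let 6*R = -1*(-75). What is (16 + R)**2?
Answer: 3249/4 ≈ 812.25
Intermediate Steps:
R = 25/2 (R = (-1*(-75))/6 = (1/6)*75 = 25/2 ≈ 12.500)
(16 + R)**2 = (16 + 25/2)**2 = (57/2)**2 = 3249/4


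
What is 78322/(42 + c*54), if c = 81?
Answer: 39161/2208 ≈ 17.736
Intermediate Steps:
78322/(42 + c*54) = 78322/(42 + 81*54) = 78322/(42 + 4374) = 78322/4416 = 78322*(1/4416) = 39161/2208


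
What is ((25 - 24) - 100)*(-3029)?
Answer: 299871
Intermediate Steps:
((25 - 24) - 100)*(-3029) = (1 - 100)*(-3029) = -99*(-3029) = 299871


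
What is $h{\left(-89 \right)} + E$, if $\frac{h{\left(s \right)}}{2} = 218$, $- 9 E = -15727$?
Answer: $\frac{19651}{9} \approx 2183.4$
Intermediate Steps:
$E = \frac{15727}{9}$ ($E = \left(- \frac{1}{9}\right) \left(-15727\right) = \frac{15727}{9} \approx 1747.4$)
$h{\left(s \right)} = 436$ ($h{\left(s \right)} = 2 \cdot 218 = 436$)
$h{\left(-89 \right)} + E = 436 + \frac{15727}{9} = \frac{19651}{9}$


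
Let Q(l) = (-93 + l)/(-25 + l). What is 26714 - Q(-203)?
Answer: 1522624/57 ≈ 26713.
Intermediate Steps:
Q(l) = (-93 + l)/(-25 + l)
26714 - Q(-203) = 26714 - (-93 - 203)/(-25 - 203) = 26714 - (-296)/(-228) = 26714 - (-1)*(-296)/228 = 26714 - 1*74/57 = 26714 - 74/57 = 1522624/57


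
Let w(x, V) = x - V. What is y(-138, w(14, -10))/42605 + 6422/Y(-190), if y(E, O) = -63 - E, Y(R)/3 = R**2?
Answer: 1482799/24284850 ≈ 0.061059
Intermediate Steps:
Y(R) = 3*R**2
y(-138, w(14, -10))/42605 + 6422/Y(-190) = (-63 - 1*(-138))/42605 + 6422/((3*(-190)**2)) = (-63 + 138)*(1/42605) + 6422/((3*36100)) = 75*(1/42605) + 6422/108300 = 15/8521 + 6422*(1/108300) = 15/8521 + 169/2850 = 1482799/24284850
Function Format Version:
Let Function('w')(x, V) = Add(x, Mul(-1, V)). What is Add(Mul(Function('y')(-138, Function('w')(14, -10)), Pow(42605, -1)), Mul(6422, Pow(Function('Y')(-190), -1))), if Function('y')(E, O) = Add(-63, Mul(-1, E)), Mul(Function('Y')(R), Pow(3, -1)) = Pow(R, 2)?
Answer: Rational(1482799, 24284850) ≈ 0.061059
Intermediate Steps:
Function('Y')(R) = Mul(3, Pow(R, 2))
Add(Mul(Function('y')(-138, Function('w')(14, -10)), Pow(42605, -1)), Mul(6422, Pow(Function('Y')(-190), -1))) = Add(Mul(Add(-63, Mul(-1, -138)), Pow(42605, -1)), Mul(6422, Pow(Mul(3, Pow(-190, 2)), -1))) = Add(Mul(Add(-63, 138), Rational(1, 42605)), Mul(6422, Pow(Mul(3, 36100), -1))) = Add(Mul(75, Rational(1, 42605)), Mul(6422, Pow(108300, -1))) = Add(Rational(15, 8521), Mul(6422, Rational(1, 108300))) = Add(Rational(15, 8521), Rational(169, 2850)) = Rational(1482799, 24284850)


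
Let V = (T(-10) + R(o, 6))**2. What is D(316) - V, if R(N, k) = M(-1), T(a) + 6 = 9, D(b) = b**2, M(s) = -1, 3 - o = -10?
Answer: 99852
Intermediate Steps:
o = 13 (o = 3 - 1*(-10) = 3 + 10 = 13)
T(a) = 3 (T(a) = -6 + 9 = 3)
R(N, k) = -1
V = 4 (V = (3 - 1)**2 = 2**2 = 4)
D(316) - V = 316**2 - 1*4 = 99856 - 4 = 99852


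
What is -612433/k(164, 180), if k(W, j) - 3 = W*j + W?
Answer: -612433/29687 ≈ -20.630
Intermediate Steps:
k(W, j) = 3 + W + W*j (k(W, j) = 3 + (W*j + W) = 3 + (W + W*j) = 3 + W + W*j)
-612433/k(164, 180) = -612433/(3 + 164 + 164*180) = -612433/(3 + 164 + 29520) = -612433/29687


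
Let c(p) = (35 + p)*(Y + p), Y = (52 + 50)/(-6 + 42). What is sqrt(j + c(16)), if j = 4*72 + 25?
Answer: 3*sqrt(566)/2 ≈ 35.686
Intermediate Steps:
Y = 17/6 (Y = 102/36 = 102*(1/36) = 17/6 ≈ 2.8333)
j = 313 (j = 288 + 25 = 313)
c(p) = (35 + p)*(17/6 + p)
sqrt(j + c(16)) = sqrt(313 + (595/6 + 16**2 + (227/6)*16)) = sqrt(313 + (595/6 + 256 + 1816/3)) = sqrt(313 + 1921/2) = sqrt(2547/2) = 3*sqrt(566)/2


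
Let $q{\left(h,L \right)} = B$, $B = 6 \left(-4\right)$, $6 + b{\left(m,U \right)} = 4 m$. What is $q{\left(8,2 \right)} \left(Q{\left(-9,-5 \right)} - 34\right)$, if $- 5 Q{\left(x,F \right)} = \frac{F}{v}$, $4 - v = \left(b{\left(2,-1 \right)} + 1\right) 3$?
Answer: $\frac{4104}{5} \approx 820.8$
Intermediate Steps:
$b{\left(m,U \right)} = -6 + 4 m$
$v = -5$ ($v = 4 - \left(\left(-6 + 4 \cdot 2\right) + 1\right) 3 = 4 - \left(\left(-6 + 8\right) + 1\right) 3 = 4 - \left(2 + 1\right) 3 = 4 - 3 \cdot 3 = 4 - 9 = -5$)
$B = -24$
$q{\left(h,L \right)} = -24$
$Q{\left(x,F \right)} = \frac{F}{25}$ ($Q{\left(x,F \right)} = - \frac{F \frac{1}{-5}}{5} = - \frac{F \left(- \frac{1}{5}\right)}{5} = - \frac{\left(- \frac{1}{5}\right) F}{5} = \frac{F}{25}$)
$q{\left(8,2 \right)} \left(Q{\left(-9,-5 \right)} - 34\right) = - 24 \left(\frac{1}{25} \left(-5\right) - 34\right) = - 24 \left(- \frac{1}{5} - 34\right) = \left(-24\right) \left(- \frac{171}{5}\right) = \frac{4104}{5}$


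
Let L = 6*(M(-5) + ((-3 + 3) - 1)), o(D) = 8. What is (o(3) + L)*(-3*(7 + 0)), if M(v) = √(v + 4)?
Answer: -42 - 126*I ≈ -42.0 - 126.0*I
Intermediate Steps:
M(v) = √(4 + v)
L = -6 + 6*I (L = 6*(√(4 - 5) + ((-3 + 3) - 1)) = 6*(√(-1) + (0 - 1)) = 6*(I - 1) = 6*(-1 + I) = -6 + 6*I ≈ -6.0 + 6.0*I)
(o(3) + L)*(-3*(7 + 0)) = (8 + (-6 + 6*I))*(-3*(7 + 0)) = (2 + 6*I)*(-3*7) = (2 + 6*I)*(-21) = -42 - 126*I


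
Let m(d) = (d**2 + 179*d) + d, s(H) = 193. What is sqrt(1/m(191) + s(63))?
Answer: sqrt(969107365814)/70861 ≈ 13.892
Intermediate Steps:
m(d) = d**2 + 180*d
sqrt(1/m(191) + s(63)) = sqrt(1/(191*(180 + 191)) + 193) = sqrt(1/(191*371) + 193) = sqrt(1/70861 + 193) = sqrt(13676174/70861) = sqrt(969107365814)/70861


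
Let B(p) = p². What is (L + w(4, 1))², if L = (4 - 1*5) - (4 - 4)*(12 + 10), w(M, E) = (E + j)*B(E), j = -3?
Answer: 9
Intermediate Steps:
w(M, E) = E²*(-3 + E) (w(M, E) = (E - 3)*E² = (-3 + E)*E² = E²*(-3 + E))
L = -1 (L = (4 - 5) - 0*22 = -1 - 1*0 = -1 + 0 = -1)
(L + w(4, 1))² = (-1 + 1²*(-3 + 1))² = (-1 + 1*(-2))² = (-1 - 2)² = (-3)² = 9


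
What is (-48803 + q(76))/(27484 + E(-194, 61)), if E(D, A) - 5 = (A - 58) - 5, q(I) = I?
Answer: -48727/27487 ≈ -1.7727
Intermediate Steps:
E(D, A) = -58 + A (E(D, A) = 5 + ((A - 58) - 5) = 5 + ((-58 + A) - 5) = 5 + (-63 + A) = -58 + A)
(-48803 + q(76))/(27484 + E(-194, 61)) = (-48803 + 76)/(27484 + (-58 + 61)) = -48727/(27484 + 3) = -48727/27487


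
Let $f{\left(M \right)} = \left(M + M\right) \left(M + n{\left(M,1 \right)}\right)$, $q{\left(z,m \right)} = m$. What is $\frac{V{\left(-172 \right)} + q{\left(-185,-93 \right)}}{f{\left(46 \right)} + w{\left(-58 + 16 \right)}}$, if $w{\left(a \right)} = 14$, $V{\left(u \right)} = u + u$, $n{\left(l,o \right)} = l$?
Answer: $- \frac{437}{8478} \approx -0.051545$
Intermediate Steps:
$V{\left(u \right)} = 2 u$
$f{\left(M \right)} = 4 M^{2}$ ($f{\left(M \right)} = \left(M + M\right) \left(M + M\right) = 2 M 2 M = 4 M^{2}$)
$\frac{V{\left(-172 \right)} + q{\left(-185,-93 \right)}}{f{\left(46 \right)} + w{\left(-58 + 16 \right)}} = \frac{2 \left(-172\right) - 93}{4 \cdot 46^{2} + 14} = \frac{-344 - 93}{4 \cdot 2116 + 14} = - \frac{437}{8464 + 14} = - \frac{437}{8478}$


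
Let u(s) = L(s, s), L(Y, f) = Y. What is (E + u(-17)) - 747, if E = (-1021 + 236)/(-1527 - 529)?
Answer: -1569999/2056 ≈ -763.62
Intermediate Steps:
u(s) = s
E = 785/2056 (E = -785/(-2056) = -785*(-1/2056) = 785/2056 ≈ 0.38181)
(E + u(-17)) - 747 = (785/2056 - 17) - 747 = -34167/2056 - 747 = -1569999/2056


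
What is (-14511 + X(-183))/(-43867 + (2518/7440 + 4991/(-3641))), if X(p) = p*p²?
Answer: 83203959270960/594171441341 ≈ 140.03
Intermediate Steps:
X(p) = p³
(-14511 + X(-183))/(-43867 + (2518/7440 + 4991/(-3641))) = (-14511 + (-183)³)/(-43867 + (2518/7440 + 4991/(-3641))) = (-14511 - 6128487)/(-43867 + (2518*(1/7440) + 4991*(-1/3641))) = -6142998/(-43867 + (1259/3720 - 4991/3641)) = -6142998/(-43867 - 13982501/13544520) = -6142998/(-594171441341/13544520) = -6142998*(-13544520/594171441341) = 83203959270960/594171441341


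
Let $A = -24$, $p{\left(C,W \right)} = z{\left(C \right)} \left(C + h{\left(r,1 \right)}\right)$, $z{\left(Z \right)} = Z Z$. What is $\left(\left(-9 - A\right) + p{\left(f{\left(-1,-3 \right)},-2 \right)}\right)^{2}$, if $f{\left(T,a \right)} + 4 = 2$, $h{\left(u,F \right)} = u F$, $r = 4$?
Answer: $529$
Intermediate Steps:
$h{\left(u,F \right)} = F u$
$f{\left(T,a \right)} = -2$ ($f{\left(T,a \right)} = -4 + 2 = -2$)
$z{\left(Z \right)} = Z^{2}$
$p{\left(C,W \right)} = C^{2} \left(4 + C\right)$ ($p{\left(C,W \right)} = C^{2} \left(C + 1 \cdot 4\right) = C^{2} \left(C + 4\right) = C^{2} \left(4 + C\right)$)
$\left(\left(-9 - A\right) + p{\left(f{\left(-1,-3 \right)},-2 \right)}\right)^{2} = \left(\left(-9 - -24\right) + \left(-2\right)^{2} \left(4 - 2\right)\right)^{2} = \left(\left(-9 + 24\right) + 4 \cdot 2\right)^{2} = \left(15 + 8\right)^{2} = 23^{2} = 529$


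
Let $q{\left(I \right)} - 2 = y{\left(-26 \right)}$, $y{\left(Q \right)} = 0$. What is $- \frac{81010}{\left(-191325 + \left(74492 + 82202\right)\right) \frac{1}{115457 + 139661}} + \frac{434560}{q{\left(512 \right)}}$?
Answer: $\frac{28191732860}{34631} \approx 8.1406 \cdot 10^{5}$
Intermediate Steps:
$q{\left(I \right)} = 2$ ($q{\left(I \right)} = 2 + 0 = 2$)
$- \frac{81010}{\left(-191325 + \left(74492 + 82202\right)\right) \frac{1}{115457 + 139661}} + \frac{434560}{q{\left(512 \right)}} = - \frac{81010}{\left(-191325 + \left(74492 + 82202\right)\right) \frac{1}{115457 + 139661}} + \frac{434560}{2} = - \frac{81010}{\left(-191325 + 156694\right) \frac{1}{255118}} + 434560 \cdot \frac{1}{2} = - \frac{81010}{\left(-34631\right) \frac{1}{255118}} + 217280 = - \frac{81010}{- \frac{34631}{255118}} + 217280 = \left(-81010\right) \left(- \frac{255118}{34631}\right) + 217280 = \frac{20667109180}{34631} + 217280 = \frac{28191732860}{34631}$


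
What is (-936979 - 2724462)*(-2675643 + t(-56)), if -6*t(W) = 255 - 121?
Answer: 29390372261236/3 ≈ 9.7968e+12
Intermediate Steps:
t(W) = -67/3 (t(W) = -(255 - 121)/6 = -1/6*134 = -67/3)
(-936979 - 2724462)*(-2675643 + t(-56)) = (-936979 - 2724462)*(-2675643 - 67/3) = -3661441*(-8026996/3) = 29390372261236/3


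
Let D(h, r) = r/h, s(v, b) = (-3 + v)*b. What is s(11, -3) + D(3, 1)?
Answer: -71/3 ≈ -23.667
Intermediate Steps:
s(v, b) = b*(-3 + v)
s(11, -3) + D(3, 1) = -3*(-3 + 11) + 1/3 = -3*8 + 1*(⅓) = -24 + ⅓ = -71/3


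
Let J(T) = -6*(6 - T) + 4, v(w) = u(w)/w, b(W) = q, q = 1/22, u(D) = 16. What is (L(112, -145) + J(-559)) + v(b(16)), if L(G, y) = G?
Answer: -2922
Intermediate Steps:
q = 1/22 ≈ 0.045455
b(W) = 1/22
v(w) = 16/w
J(T) = -32 + 6*T (J(T) = (-36 + 6*T) + 4 = -32 + 6*T)
(L(112, -145) + J(-559)) + v(b(16)) = (112 + (-32 + 6*(-559))) + 16/(1/22) = (112 + (-32 - 3354)) + 16*22 = (112 - 3386) + 352 = -3274 + 352 = -2922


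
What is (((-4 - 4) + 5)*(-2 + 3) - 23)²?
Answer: 676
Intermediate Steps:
(((-4 - 4) + 5)*(-2 + 3) - 23)² = ((-8 + 5)*1 - 23)² = (-3*1 - 23)² = (-3 - 23)² = (-26)² = 676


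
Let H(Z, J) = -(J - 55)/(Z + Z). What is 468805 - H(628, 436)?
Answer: 588819461/1256 ≈ 4.6881e+5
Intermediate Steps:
H(Z, J) = -(-55 + J)/(2*Z)
468805 - H(628, 436) = 468805 - (55 - 1*436)/(2*628) = 468805 - (55 - 436)/(2*628) = 468805 - (-381)/(2*628) = 468805 - 1*(-381/1256) = 468805 + 381/1256 = 588819461/1256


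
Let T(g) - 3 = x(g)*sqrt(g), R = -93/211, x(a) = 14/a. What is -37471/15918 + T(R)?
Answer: 1469/2274 - 14*I*sqrt(19623)/93 ≈ 0.646 - 21.088*I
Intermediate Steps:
R = -93/211 (R = -93*1/211 = -93/211 ≈ -0.44076)
T(g) = 3 + 14/sqrt(g) (T(g) = 3 + (14/g)*sqrt(g) = 3 + 14/sqrt(g))
-37471/15918 + T(R) = -37471/15918 + (3 + 14/sqrt(-93/211)) = -37471*1/15918 + (3 + 14*(-I*sqrt(19623)/93)) = -5353/2274 + (3 - 14*I*sqrt(19623)/93) = 1469/2274 - 14*I*sqrt(19623)/93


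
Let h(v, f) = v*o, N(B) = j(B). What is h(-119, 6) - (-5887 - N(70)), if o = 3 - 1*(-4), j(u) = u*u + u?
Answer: 10024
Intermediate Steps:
j(u) = u + u² (j(u) = u² + u = u + u²)
N(B) = B*(1 + B)
o = 7 (o = 3 + 4 = 7)
h(v, f) = 7*v (h(v, f) = v*7 = 7*v)
h(-119, 6) - (-5887 - N(70)) = 7*(-119) - (-5887 - 70*(1 + 70)) = -833 - (-5887 - 70*71) = -833 - (-5887 - 1*4970) = -833 - (-5887 - 4970) = -833 - 1*(-10857) = -833 + 10857 = 10024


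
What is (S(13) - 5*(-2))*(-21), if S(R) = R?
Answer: -483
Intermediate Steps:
(S(13) - 5*(-2))*(-21) = (13 - 5*(-2))*(-21) = (13 + 10)*(-21) = 23*(-21) = -483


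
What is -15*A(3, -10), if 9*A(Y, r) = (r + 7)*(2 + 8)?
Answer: 50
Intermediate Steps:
A(Y, r) = 70/9 + 10*r/9 (A(Y, r) = ((r + 7)*(2 + 8))/9 = ((7 + r)*10)/9 = (70 + 10*r)/9 = 70/9 + 10*r/9)
-15*A(3, -10) = -15*(70/9 + (10/9)*(-10)) = -15*(70/9 - 100/9) = -15*(-10/3) = 50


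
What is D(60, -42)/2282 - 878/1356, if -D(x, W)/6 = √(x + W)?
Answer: -439/678 - 9*√2/1141 ≈ -0.65865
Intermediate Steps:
D(x, W) = -6*√(W + x) (D(x, W) = -6*√(x + W) = -6*√(W + x))
D(60, -42)/2282 - 878/1356 = -6*√(-42 + 60)/2282 - 878/1356 = -18*√2*(1/2282) - 878*1/1356 = -18*√2*(1/2282) - 439/678 = -9*√2/1141 - 439/678 = -439/678 - 9*√2/1141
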